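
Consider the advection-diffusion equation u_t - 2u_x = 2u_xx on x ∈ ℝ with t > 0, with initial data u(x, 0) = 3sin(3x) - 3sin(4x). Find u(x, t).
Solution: Moving frame: η = x + 2t, σ = t, u = w(η,σ), so u_t = w_σ + 2w_η and u_xx = w_ηη.
Hence u_t - 2u_x = w_σ and the PDE becomes the heat equation w_σ = 2w_ηη on η ∈ ℝ.
Initial data: w(η,0) = u(η,0) = 3sin(3η) - 3sin(4η). Each mode sin(nη) decays as exp(-2n²σ) on ℝ, so w(η,σ) = Σ c_n exp(-2n²σ) sin(nη) with c_3=3, c_4=-3: w(η,σ) = 3exp(-18σ)sin(3η) - 3exp(-32σ)sin(4η).
Substituting back: u(x,t) = w(x + 2t, t).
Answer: u(x, t) = 3exp(-18t)sin(6t + 3x) - 3exp(-32t)sin(8t + 4x)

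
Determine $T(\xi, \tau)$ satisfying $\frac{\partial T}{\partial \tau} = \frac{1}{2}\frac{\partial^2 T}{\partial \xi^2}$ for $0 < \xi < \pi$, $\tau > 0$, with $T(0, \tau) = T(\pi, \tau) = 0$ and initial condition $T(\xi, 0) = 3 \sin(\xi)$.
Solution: Using separation of variables $T = X(\xi)G(\tau)$:
Eigenfunctions: $\sin(n\xi)$, $n = 1, 2, 3, \ldots$
General solution: $T(\xi, \tau) = \sum c_n \sin(n\xi) e^{-n^2 \tau/2}$
Matching $T(\xi,0) = 3 \sin(\xi)$ term by term: $c_1=3$.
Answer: $T(\xi, \tau) = 3 e^{-\tau/2} \sin(\xi)$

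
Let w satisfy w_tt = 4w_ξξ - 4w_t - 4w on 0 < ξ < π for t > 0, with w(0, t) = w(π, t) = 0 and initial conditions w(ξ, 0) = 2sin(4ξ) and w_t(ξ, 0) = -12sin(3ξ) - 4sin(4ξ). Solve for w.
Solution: Substitute w = exp(-2t)u.
Then w_t = exp(-2t)(u_t - 2u), w_tt = exp(-2t)(u_tt - 4u_t + 4u), w_ξξ = exp(-2t)u_ξξ; substituting and dividing by exp(-2t), the lower-order terms cancel: u_tt = 4u_ξξ (standard wave equation).
Data for u: u(ξ,0) = w(ξ,0) = 2sin(4ξ); u_t(ξ,0) = w_t(ξ,0) + 2w(ξ,0) = -12sin(3ξ). The boundary conditions carry over: u(0,t) = u(π,t) = 0.
Separating variables: u = Σ [A_n cos(ω_n t) + B_n sin(ω_n t)] sin(nξ), ω_n = 2n. From ICs (B_n = velocity coefficient / ω_n): A_4=2, B_3=-2.
So u(ξ,t) = -2sin(6t)sin(3ξ) + 2sin(4ξ)cos(8t), and w(ξ,t) = exp(-2t)u(ξ,t).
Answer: w(ξ, t) = -2exp(-2t)sin(6t)sin(3ξ) + 2exp(-2t)sin(4ξ)cos(8t)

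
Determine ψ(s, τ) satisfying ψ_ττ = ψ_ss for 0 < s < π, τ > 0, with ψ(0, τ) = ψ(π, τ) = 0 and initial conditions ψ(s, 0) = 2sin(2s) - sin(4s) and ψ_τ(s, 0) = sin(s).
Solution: Separating variables: ψ = Σ [A_n cos(ω_n τ) + B_n sin(ω_n τ)] sin(ns), ω_n = n. From ICs (B_n = velocity coefficient / ω_n): A_2=2, A_4=-1, B_1=1.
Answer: ψ(s, τ) = sin(s)sin(τ) + 2sin(2s)cos(2τ) - sin(4s)cos(4τ)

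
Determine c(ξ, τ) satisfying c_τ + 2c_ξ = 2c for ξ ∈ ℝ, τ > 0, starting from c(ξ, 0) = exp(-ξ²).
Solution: Substitute c = exp(2τ)u, i.e. u = exp(-2τ)c.
By the product rule, c_τ = exp(2τ)(u_τ + 2u), c_ξ = exp(2τ)u_ξ.
Substituting into the PDE and dividing by exp(2τ): u_τ + 2u + 2u_ξ = 2u.
The lower-order terms cancel, leaving the standard advection equation u_τ + 2u_ξ = 0.
Initial data for u: u(ξ,0) = c(ξ,0) = exp(-ξ²).
Solve for u:
  By method of characteristics (waves move right with speed 2):
  Along characteristics ξ - 2τ = const, u is constant, so u(ξ,τ) = f(ξ - 2τ) with f = u(·, 0).
Hence u(ξ,τ) = exp(-(ξ - 2τ)²).
Transform back: c(ξ,τ) = exp(2τ)u(ξ,τ).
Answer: c(ξ, τ) = exp(2τ)exp(-(ξ - 2τ)²)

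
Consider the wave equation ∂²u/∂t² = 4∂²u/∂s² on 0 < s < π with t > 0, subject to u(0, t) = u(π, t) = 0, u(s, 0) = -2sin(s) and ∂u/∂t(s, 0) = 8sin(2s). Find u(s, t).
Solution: Separating variables: u = Σ [A_n cos(ω_n t) + B_n sin(ω_n t)] sin(ns), ω_n = 2n. From ICs (B_n = velocity coefficient / ω_n): A_1=-2, B_2=2.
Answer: u(s, t) = -2sin(s)cos(2t) + 2sin(2s)sin(4t)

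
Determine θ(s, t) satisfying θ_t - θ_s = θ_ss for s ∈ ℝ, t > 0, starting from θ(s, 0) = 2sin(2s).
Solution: Change to a moving frame: let η = s + t, σ = t and write θ(s,t) = u(η,σ).
By the chain rule θ_t = u_σ + u_η, θ_s = u_η, θ_ss = u_ηη.
Then θ_t - θ_s = u_σ: the advection term cancels and the PDE becomes the heat equation u_σ = u_ηη on η ∈ ℝ.
Initial data: u(η,0) = θ(η,0) = 2sin(2η).
On η ∈ ℝ each mode satisfies (sin(nη))″ = -n² sin(nη), so exp(-n²σ) sin(nη) solves the heat equation; by superposition u(η,σ) = Σ c_n exp(-n²σ) sin(nη).
Reading off the coefficients: c_2=2, so u(η,σ) = 2exp(-4σ)sin(2η).
Substituting back η = s + t, σ = t: θ(s,t) = u(s + t, t).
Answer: θ(s, t) = 2exp(-4t)sin(2s + 2t)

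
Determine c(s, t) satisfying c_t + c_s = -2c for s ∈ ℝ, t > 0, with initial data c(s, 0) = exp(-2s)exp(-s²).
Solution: Substitute c = exp(-2s)u, i.e. u = exp(2s)c.
By the product rule, c_s = exp(-2s)(u_s - 2u), c_t = exp(-2s)u_t.
Substituting into the PDE and dividing by exp(-2s): u_t + (u_s - 2u) = -2u.
The lower-order terms cancel, leaving the standard advection equation u_t + u_s = 0.
Initial data for u: u(s,0) = exp(2s)c(s,0) = exp(-s²).
Solve for u:
  By method of characteristics (waves move right with speed 1):
  Along characteristics s - t = const, u is constant, so u(s,t) = f(s - t) with f = u(·, 0).
Hence u(s,t) = exp(-(s - t)²).
Transform back: c(s,t) = exp(-2s)u(s,t).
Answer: c(s, t) = exp(-2s)exp(-(s - t)²)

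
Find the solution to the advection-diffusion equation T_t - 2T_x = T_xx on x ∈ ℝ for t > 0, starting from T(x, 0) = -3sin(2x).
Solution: Moving frame: η = x + 2t, σ = t, T = u(η,σ), so T_t = u_σ + 2u_η and T_xx = u_ηη.
Hence T_t - 2T_x = u_σ and the PDE becomes the heat equation u_σ = u_ηη on η ∈ ℝ.
Initial data: u(η,0) = T(η,0) = -3sin(2η). Each mode sin(nη) decays as exp(-n²σ) on ℝ, so u(η,σ) = Σ c_n exp(-n²σ) sin(nη) with c_2=-3: u(η,σ) = -3exp(-4σ)sin(2η).
Substituting back: T(x,t) = u(x + 2t, t).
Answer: T(x, t) = -3exp(-4t)sin(4t + 2x)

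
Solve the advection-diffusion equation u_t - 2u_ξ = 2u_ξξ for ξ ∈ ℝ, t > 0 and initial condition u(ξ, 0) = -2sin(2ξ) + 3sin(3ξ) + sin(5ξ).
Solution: Moving frame: η = ξ + 2t, σ = t, u = w(η,σ), so u_t = w_σ + 2w_η and u_ξξ = w_ηη.
Hence u_t - 2u_ξ = w_σ and the PDE becomes the heat equation w_σ = 2w_ηη on η ∈ ℝ.
Initial data: w(η,0) = u(η,0) = -2sin(2η) + 3sin(3η) + sin(5η). Each mode sin(nη) decays as exp(-2n²σ) on ℝ, so w(η,σ) = Σ c_n exp(-2n²σ) sin(nη) with c_2=-2, c_3=3, c_5=1: w(η,σ) = -2exp(-8σ)sin(2η) + 3exp(-18σ)sin(3η) + exp(-50σ)sin(5η).
Substituting back: u(ξ,t) = w(ξ + 2t, t).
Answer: u(ξ, t) = -2exp(-8t)sin(4t + 2ξ) + 3exp(-18t)sin(6t + 3ξ) + exp(-50t)sin(10t + 5ξ)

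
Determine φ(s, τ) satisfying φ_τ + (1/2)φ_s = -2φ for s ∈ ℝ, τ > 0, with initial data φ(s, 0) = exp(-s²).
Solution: Substitute φ = exp(-2τ)u.
Then φ_τ = exp(-2τ)(u_τ - 2u), φ_s = exp(-2τ)u_s; substituting and dividing by exp(-2τ), the lower-order terms cancel: u_τ + (1/2)u_s = 0 (standard advection equation).
Data for u: u(s,0) = φ(s,0) = exp(-s²).
By characteristics (ds/dτ = 1/2), u(s,τ) = f(s - (1/2)τ) with f = u(·, 0).
So u(s,τ) = exp(-(s - τ/2)²), and φ(s,τ) = exp(-2τ)u(s,τ).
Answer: φ(s, τ) = exp(-2τ)exp(-(s - τ/2)²)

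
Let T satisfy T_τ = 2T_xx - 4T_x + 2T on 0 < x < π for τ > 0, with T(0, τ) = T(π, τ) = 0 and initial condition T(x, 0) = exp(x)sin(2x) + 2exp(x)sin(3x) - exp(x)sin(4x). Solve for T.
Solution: Substitute T = exp(x)u, i.e. u = exp(-x)T.
By the product rule, T_x = exp(x)(u_x + u), T_xx = exp(x)(u_xx + 2u_x + u), T_τ = exp(x)u_τ.
Substituting into the PDE and dividing by exp(x): u_τ = 2(u_xx + 2u_x + u) - 4(u_x + u) + 2u.
The lower-order terms cancel, leaving the standard heat equation u_τ = 2u_xx.
Initial data for u: u(x,0) = exp(-x)T(x,0) = sin(2x) + 2sin(3x) - sin(4x). The boundary conditions carry over: u(0,τ) = u(π,τ) = 0.
Solve for u:
  Using separation of variables u = X(x)G(τ):
  Eigenfunctions: sin(nx), n = 1, 2, 3, ...
  General solution: u(x, τ) = Σ c_n sin(nx) exp(-2n² τ)
  Matching u(x,0) = sin(2x) + 2sin(3x) - sin(4x) term by term: c_2=1, c_3=2, c_4=-1.
Hence u(x,τ) = exp(-8τ)sin(2x) + 2exp(-18τ)sin(3x) - exp(-32τ)sin(4x).
Transform back: T(x,τ) = exp(x)u(x,τ).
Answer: T(x, τ) = exp(x)exp(-8τ)sin(2x) + 2exp(x)exp(-18τ)sin(3x) - exp(x)exp(-32τ)sin(4x)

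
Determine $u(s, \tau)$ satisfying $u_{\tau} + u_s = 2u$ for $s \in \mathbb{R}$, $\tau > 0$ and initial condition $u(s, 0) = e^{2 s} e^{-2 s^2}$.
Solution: Substitute $u = e^{2s}w$, i.e. $w = e^{-2s}u$.
By the product rule, $u_s = e^{2s}(w_s + 2w)$, $u_{\tau} = e^{2s}w_{\tau}$.
Substituting into the PDE and dividing by $e^{2s}$: $w_{\tau} + (w_s + 2w) = 2w$.
The lower-order terms cancel, leaving the standard advection equation $w_{\tau} + w_s = 0$.
Initial data for $w$: $w(s,0) = e^{-2s}u(s,0) = e^{-2 s^2}$.
Solve for $w$:
  By method of characteristics (waves move right with speed 1):
  Along characteristics $s - \tau =$ const, $w$ is constant, so $w(s,\tau) = f(s - \tau)$ with $f = w( \cdot , 0)$.
Hence $w(s,\tau) = e^{-2 (s - \tau)^2}$.
Transform back: $u(s,\tau) = e^{2s}w(s,\tau)$.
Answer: $u(s, \tau) = e^{2 s} e^{-2 (-\tau + s)^2}$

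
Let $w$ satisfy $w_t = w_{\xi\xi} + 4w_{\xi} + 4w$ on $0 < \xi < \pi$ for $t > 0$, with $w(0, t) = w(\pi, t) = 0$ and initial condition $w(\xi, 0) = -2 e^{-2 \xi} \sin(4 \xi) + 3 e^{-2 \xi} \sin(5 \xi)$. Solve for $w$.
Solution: Substitute $w = e^{-2\xi}u$, i.e. $u = e^{2\xi}w$.
By the product rule, $w_{\xi} = e^{-2\xi}(u_{\xi} - 2u)$, $w_{\xi\xi} = e^{-2\xi}(u_{\xi\xi} - 4u_{\xi} + 4u)$, $w_t = e^{-2\xi}u_t$.
Substituting into the PDE and dividing by $e^{-2\xi}$: $u_t = (u_{\xi\xi} - 4u_{\xi} + 4u) + 4(u_{\xi} - 2u) + 4u$.
The lower-order terms cancel, leaving the standard heat equation $u_t = u_{\xi\xi}$.
Initial data for $u$: $u(\xi,0) = e^{2\xi}w(\xi,0) = -2 \sin(4 \xi) + 3 \sin(5 \xi)$. The boundary conditions carry over: $u(0,t) = u(\pi,t) = 0$.
Solve for $u$:
  Using separation of variables $u = X(\xi)T(t)$:
  Eigenfunctions: $\sin(n\xi)$, $n = 1, 2, 3, \ldots$
  General solution: $u(\xi, t) = \sum c_n \sin(n\xi) e^{-n^2 t}$
  Matching $u(\xi,0) = -2 \sin(4 \xi) + 3 \sin(5 \xi)$ term by term: $c_4=-2, c_5=3$.
Hence $u(\xi,t) = -2 e^{-16 t} \sin(4 \xi) + 3 e^{-25 t} \sin(5 \xi)$.
Transform back: $w(\xi,t) = e^{-2\xi}u(\xi,t)$.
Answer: $w(\xi, t) = -2 e^{-2 \xi} e^{-16 t} \sin(4 \xi) + 3 e^{-2 \xi} e^{-25 t} \sin(5 \xi)$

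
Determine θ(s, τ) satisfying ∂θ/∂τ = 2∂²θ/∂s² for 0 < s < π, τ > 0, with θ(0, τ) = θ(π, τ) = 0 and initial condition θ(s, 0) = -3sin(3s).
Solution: Using separation of variables θ = X(s)G(τ):
Eigenfunctions: sin(ns), n = 1, 2, 3, ...
General solution: θ(s, τ) = Σ c_n sin(ns) exp(-2n² τ)
Matching θ(s,0) = -3sin(3s) term by term: c_3=-3.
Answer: θ(s, τ) = -3exp(-18τ)sin(3s)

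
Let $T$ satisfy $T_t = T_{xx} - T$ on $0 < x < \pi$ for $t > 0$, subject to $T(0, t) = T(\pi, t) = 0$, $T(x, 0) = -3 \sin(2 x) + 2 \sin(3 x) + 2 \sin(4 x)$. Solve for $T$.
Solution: Substitute $T = e^{-t}u$.
Then $T_t = e^{-t}(u_t - u)$, $T_{xx} = e^{-t}u_{xx}$; substituting and dividing by $e^{-t}$, the lower-order terms cancel: $u_t = u_{xx}$ (standard heat equation).
Data for $u$: $u(x,0) = T(x,0) = -3 \sin(2 x) + 2 \sin(3 x) + 2 \sin(4 x)$. The boundary conditions carry over: $u(0,t) = u(\pi,t) = 0$.
Separating variables: $u = \sum c_n e^{-n^2t} \sin(nx)$. From $u(x,0) = -3 \sin(2 x) + 2 \sin(3 x) + 2 \sin(4 x)$: $c_2=-3, c_3=2, c_4=2$.
So $u(x,t) = -3 e^{-4 t} \sin(2 x) + 2 e^{-9 t} \sin(3 x) + 2 e^{-16 t} \sin(4 x)$, and $T(x,t) = e^{-t}u(x,t)$.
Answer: $T(x, t) = -3 e^{-5 t} \sin(2 x) + 2 e^{-10 t} \sin(3 x) + 2 e^{-17 t} \sin(4 x)$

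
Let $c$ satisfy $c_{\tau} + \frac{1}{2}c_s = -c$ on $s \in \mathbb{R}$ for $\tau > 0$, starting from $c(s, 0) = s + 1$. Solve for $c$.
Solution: Substitute $c = e^{-\tau}u$.
Then $c_{\tau} = e^{-\tau}(u_{\tau} - u)$, $c_s = e^{-\tau}u_s$; substituting and dividing by $e^{-\tau}$, the lower-order terms cancel: $u_{\tau} + \frac{1}{2}u_s = 0$ (standard advection equation).
Data for $u$: $u(s,0) = c(s,0) = s + 1$.
By characteristics ($ds/d\tau = 1/2$), $u(s,\tau) = f(s - \frac{1}{2}\tau)$ with $f = u( \cdot , 0)$.
So $u(s,\tau) = s - \frac{1}{2} \tau + 1$, and $c(s,\tau) = e^{-\tau}u(s,\tau)$.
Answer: $c(s, \tau) = -\frac{1}{2} \tau e^{-\tau} + s e^{-\tau} + e^{-\tau}$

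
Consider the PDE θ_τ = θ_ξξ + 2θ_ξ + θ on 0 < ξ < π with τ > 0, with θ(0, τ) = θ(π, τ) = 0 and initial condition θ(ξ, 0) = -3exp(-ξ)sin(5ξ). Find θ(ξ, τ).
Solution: Substitute θ = exp(-ξ)u, i.e. u = exp(ξ)θ.
By the product rule, θ_ξ = exp(-ξ)(u_ξ - u), θ_ξξ = exp(-ξ)(u_ξξ - 2u_ξ + u), θ_τ = exp(-ξ)u_τ.
Substituting into the PDE and dividing by exp(-ξ): u_τ = (u_ξξ - 2u_ξ + u) + 2(u_ξ - u) + u.
The lower-order terms cancel, leaving the standard heat equation u_τ = u_ξξ.
Initial data for u: u(ξ,0) = exp(ξ)θ(ξ,0) = -3sin(5ξ). The boundary conditions carry over: u(0,τ) = u(π,τ) = 0.
Solve for u:
  Using separation of variables u = X(ξ)G(τ):
  Eigenfunctions: sin(nξ), n = 1, 2, 3, ...
  General solution: u(ξ, τ) = Σ c_n sin(nξ) exp(-n² τ)
  Matching u(ξ,0) = -3sin(5ξ) term by term: c_5=-3.
Hence u(ξ,τ) = -3exp(-25τ)sin(5ξ).
Transform back: θ(ξ,τ) = exp(-ξ)u(ξ,τ).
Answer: θ(ξ, τ) = -3exp(-ξ)exp(-25τ)sin(5ξ)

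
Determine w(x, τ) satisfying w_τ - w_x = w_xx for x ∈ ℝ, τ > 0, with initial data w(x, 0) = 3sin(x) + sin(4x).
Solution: Moving frame: η = x + τ, σ = τ, w = u(η,σ), so w_τ = u_σ + u_η and w_xx = u_ηη.
Hence w_τ - w_x = u_σ and the PDE becomes the heat equation u_σ = u_ηη on η ∈ ℝ.
Initial data: u(η,0) = w(η,0) = 3sin(η) + sin(4η). Each mode sin(nη) decays as exp(-n²σ) on ℝ, so u(η,σ) = Σ c_n exp(-n²σ) sin(nη) with c_1=3, c_4=1: u(η,σ) = 3exp(-σ)sin(η) + exp(-16σ)sin(4η).
Substituting back: w(x,τ) = u(x + τ, τ).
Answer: w(x, τ) = 3exp(-τ)sin(x + τ) + exp(-16τ)sin(4x + 4τ)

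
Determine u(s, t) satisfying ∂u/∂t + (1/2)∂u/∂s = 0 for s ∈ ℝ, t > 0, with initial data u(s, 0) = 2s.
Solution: By characteristics (ds/dt = 1/2), u(s,t) = f(s - (1/2)t) with f = u(·, 0).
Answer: u(s, t) = 2s - t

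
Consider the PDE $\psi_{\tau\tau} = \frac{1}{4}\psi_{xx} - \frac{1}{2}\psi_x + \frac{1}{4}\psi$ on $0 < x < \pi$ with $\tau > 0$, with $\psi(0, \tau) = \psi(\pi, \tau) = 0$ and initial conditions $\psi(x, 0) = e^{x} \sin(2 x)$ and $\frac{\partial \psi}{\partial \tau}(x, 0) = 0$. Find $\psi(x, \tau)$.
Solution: Substitute $\psi = e^{x}u$, i.e. $u = e^{-x}\psi$.
By the product rule, $\psi_x = e^{x}(u_x + u)$, $\psi_{xx} = e^{x}(u_{xx} + 2u_x + u)$, $\psi_{\tau\tau} = e^{x}u_{\tau\tau}$.
Substituting into the PDE and dividing by $e^{x}$: $u_{\tau\tau} = \frac{1}{4}(u_{xx} + 2u_x + u) - \frac{1}{2}(u_x + u) + \frac{1}{4}u$.
The lower-order terms cancel, leaving the standard wave equation $u_{\tau\tau} = \frac{1}{4}u_{xx}$.
Initial data for $u$: $u(x,0) = e^{-x}\psi(x,0) = \sin(2 x)$; $u_{\tau}(x,0) = e^{-x}\psi_{\tau}(x,0) = 0$. The boundary conditions carry over: $u(0,\tau) = u(\pi,\tau) = 0$.
Solve for $u$:
  Using separation of variables $u = X(x)T(\tau)$:
  Eigenfunctions: $\sin(nx)$, $n = 1, 2, 3, \ldots$
  General solution: $u(x, \tau) = \sum [A_n \cos(n \tau/2) + B_n \sin(n \tau/2)] \sin(nx)$
  From $u(x,0) = \sin(2 x)$: $A_2=1$. From $u_{\tau}(x,0) = 0$: all $B_n = 0$.
Hence $u(x,\tau) = \sin(2 x) \cos(\tau)$.
Transform back: $\psi(x,\tau) = e^{x}u(x,\tau)$.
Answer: $\psi(x, \tau) = e^{x} \sin(2 x) \cos(\tau)$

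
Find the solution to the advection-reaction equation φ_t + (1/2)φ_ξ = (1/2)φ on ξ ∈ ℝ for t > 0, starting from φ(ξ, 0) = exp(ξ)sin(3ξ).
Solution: Substitute φ = exp(ξ)u.
Then φ_ξ = exp(ξ)(u_ξ + u), φ_t = exp(ξ)u_t; substituting and dividing by exp(ξ), the lower-order terms cancel: u_t + (1/2)u_ξ = 0 (standard advection equation).
Data for u: u(ξ,0) = exp(-ξ)φ(ξ,0) = sin(3ξ).
By characteristics (dξ/dt = 1/2), u(ξ,t) = f(ξ - (1/2)t) with f = u(·, 0).
So u(ξ,t) = -sin(3t/2 - 3ξ), and φ(ξ,t) = exp(ξ)u(ξ,t).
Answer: φ(ξ, t) = -exp(ξ)sin(3t/2 - 3ξ)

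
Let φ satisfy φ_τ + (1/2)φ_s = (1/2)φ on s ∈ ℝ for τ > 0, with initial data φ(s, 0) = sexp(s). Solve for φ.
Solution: Substitute φ = exp(s)u, i.e. u = exp(-s)φ.
By the product rule, φ_s = exp(s)(u_s + u), φ_τ = exp(s)u_τ.
Substituting into the PDE and dividing by exp(s): u_τ + (1/2)(u_s + u) = (1/2)u.
The lower-order terms cancel, leaving the standard advection equation u_τ + (1/2)u_s = 0.
Initial data for u: u(s,0) = exp(-s)φ(s,0) = s.
Solve for u:
  By method of characteristics (waves move right with speed 1/2):
  Along characteristics s - (1/2)τ = const, u is constant, so u(s,τ) = f(s - (1/2)τ) with f = u(·, 0).
Hence u(s,τ) = s - (1/2)τ.
Transform back: φ(s,τ) = exp(s)u(s,τ).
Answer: φ(s, τ) = sexp(s) - (1/2)τexp(s)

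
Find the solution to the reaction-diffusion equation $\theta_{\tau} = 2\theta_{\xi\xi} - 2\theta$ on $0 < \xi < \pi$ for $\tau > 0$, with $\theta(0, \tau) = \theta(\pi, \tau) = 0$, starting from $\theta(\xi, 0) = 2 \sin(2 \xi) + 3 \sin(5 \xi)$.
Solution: Substitute $\theta = e^{-2\tau}u$.
Then $\theta_{\tau} = e^{-2\tau}(u_{\tau} - 2u)$, $\theta_{\xi\xi} = e^{-2\tau}u_{\xi\xi}$; substituting and dividing by $e^{-2\tau}$, the lower-order terms cancel: $u_{\tau} = 2u_{\xi\xi}$ (standard heat equation).
Data for $u$: $u(\xi,0) = \theta(\xi,0) = 2 \sin(2 \xi) + 3 \sin(5 \xi)$. The boundary conditions carry over: $u(0,\tau) = u(\pi,\tau) = 0$.
Separating variables: $u = \sum c_n e^{-2n^2\tau} \sin(n\xi)$. From $u(\xi,0) = 2 \sin(2 \xi) + 3 \sin(5 \xi)$: $c_2=2, c_5=3$.
So $u(\xi,\tau) = 2 e^{-8 \tau} \sin(2 \xi) + 3 e^{-50 \tau} \sin(5 \xi)$, and $\theta(\xi,\tau) = e^{-2\tau}u(\xi,\tau)$.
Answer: $\theta(\xi, \tau) = 2 e^{-10 \tau} \sin(2 \xi) + 3 e^{-52 \tau} \sin(5 \xi)$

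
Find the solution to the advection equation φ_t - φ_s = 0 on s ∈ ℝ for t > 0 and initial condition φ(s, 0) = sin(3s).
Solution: By characteristics (ds/dt = -1), φ(s,t) = f(s + t) with f = φ(·, 0).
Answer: φ(s, t) = sin(3s + 3t)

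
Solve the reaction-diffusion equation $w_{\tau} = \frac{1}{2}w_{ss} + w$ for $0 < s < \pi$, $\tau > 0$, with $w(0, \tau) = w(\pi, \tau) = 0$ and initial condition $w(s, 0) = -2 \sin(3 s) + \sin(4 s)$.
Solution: Substitute $w = e^{\tau}u$.
Then $w_{\tau} = e^{\tau}(u_{\tau} + u)$, $w_{ss} = e^{\tau}u_{ss}$; substituting and dividing by $e^{\tau}$, the lower-order terms cancel: $u_{\tau} = \frac{1}{2}u_{ss}$ (standard heat equation).
Data for $u$: $u(s,0) = w(s,0) = -2 \sin(3 s) + \sin(4 s)$. The boundary conditions carry over: $u(0,\tau) = u(\pi,\tau) = 0$.
Separating variables: $u = \sum c_n e^{-n^2\tau/2} \sin(ns)$. From $u(s,0) = -2 \sin(3 s) + \sin(4 s)$: $c_3=-2, c_4=1$.
So $u(s,\tau) = e^{-8 \tau} \sin(4 s) - 2 e^{-9 \tau/2} \sin(3 s)$, and $w(s,\tau) = e^{\tau}u(s,\tau)$.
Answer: $w(s, \tau) = e^{-7 \tau} \sin(4 s) - 2 e^{-7 \tau/2} \sin(3 s)$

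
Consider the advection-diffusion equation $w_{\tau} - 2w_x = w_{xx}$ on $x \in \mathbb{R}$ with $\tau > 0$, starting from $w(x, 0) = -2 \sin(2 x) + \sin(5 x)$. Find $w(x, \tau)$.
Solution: Change to a moving frame: let $\eta = x + 2\tau$, $\sigma = \tau$ and write $w(x,\tau) = u(\eta,\sigma)$.
By the chain rule $w_{\tau} = u_{\sigma} + 2u_{\eta}$, $w_x = u_{\eta}$, $w_{xx} = u_{\eta\eta}$.
Then $w_{\tau} - 2w_x = u_{\sigma}$: the advection term cancels and the PDE becomes the heat equation $u_{\sigma} = u_{\eta\eta}$ on $\eta \in \mathbb{R}$.
Initial data: $u(\eta,0) = w(\eta,0) = -2 \sin(2 \eta) + \sin(5 \eta)$.
On $\eta \in \mathbb{R}$ each mode satisfies $(\sin(n\eta))'' = -n^2 \sin(n\eta)$, so $e^{-n^2\sigma} \sin(n\eta)$ solves the heat equation; by superposition $u(\eta,\sigma) = \sum c_n e^{-n^2\sigma} \sin(n\eta)$.
Reading off the coefficients: $c_2=-2, c_5=1$, so $u(\eta,\sigma) = -2 e^{-4 \sigma} \sin(2 \eta) + e^{-25 \sigma} \sin(5 \eta)$.
Substituting back $\eta = x + 2\tau$, $\sigma = \tau$: $w(x,\tau) = u(x + 2\tau, \tau)$.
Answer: $w(x, \tau) = -2 e^{-4 \tau} \sin(4 \tau + 2 x) + e^{-25 \tau} \sin(10 \tau + 5 x)$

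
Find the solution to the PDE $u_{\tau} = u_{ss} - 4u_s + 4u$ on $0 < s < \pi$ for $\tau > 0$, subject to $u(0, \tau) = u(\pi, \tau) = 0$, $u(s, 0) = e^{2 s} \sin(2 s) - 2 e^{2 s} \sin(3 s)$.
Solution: Substitute $u = e^{2s}w$.
Then $u_s = e^{2s}(w_s + 2w)$, $u_{ss} = e^{2s}(w_{ss} + 4w_s + 4w)$, $u_{\tau} = e^{2s}w_{\tau}$; substituting and dividing by $e^{2s}$, the lower-order terms cancel: $w_{\tau} = w_{ss}$ (standard heat equation).
Data for $w$: $w(s,0) = e^{-2s}u(s,0) = \sin(2 s) - 2 \sin(3 s)$. The boundary conditions carry over: $w(0,\tau) = w(\pi,\tau) = 0$.
Separating variables: $w = \sum c_n e^{-n^2\tau} \sin(ns)$. From $w(s,0) = \sin(2 s) - 2 \sin(3 s)$: $c_2=1, c_3=-2$.
So $w(s,\tau) = e^{-4 \tau} \sin(2 s) - 2 e^{-9 \tau} \sin(3 s)$, and $u(s,\tau) = e^{2s}w(s,\tau)$.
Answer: $u(s, \tau) = e^{-4 \tau} e^{2 s} \sin(2 s) - 2 e^{-9 \tau} e^{2 s} \sin(3 s)$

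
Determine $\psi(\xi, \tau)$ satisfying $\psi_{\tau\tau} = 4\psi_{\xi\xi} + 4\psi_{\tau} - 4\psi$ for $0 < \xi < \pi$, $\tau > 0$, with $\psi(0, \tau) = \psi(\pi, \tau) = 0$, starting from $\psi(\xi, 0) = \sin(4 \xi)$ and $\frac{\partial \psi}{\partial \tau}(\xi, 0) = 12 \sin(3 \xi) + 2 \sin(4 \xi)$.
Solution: Substitute $\psi = e^{2\tau}u$.
Then $\psi_{\tau} = e^{2\tau}(u_{\tau} + 2u)$, $\psi_{\tau\tau} = e^{2\tau}(u_{\tau\tau} + 4u_{\tau} + 4u)$, $\psi_{\xi\xi} = e^{2\tau}u_{\xi\xi}$; substituting and dividing by $e^{2\tau}$, the lower-order terms cancel: $u_{\tau\tau} = 4u_{\xi\xi}$ (standard wave equation).
Data for $u$: $u(\xi,0) = \psi(\xi,0) = \sin(4 \xi)$; $u_{\tau}(\xi,0) = \psi_{\tau}(\xi,0) - 2\psi(\xi,0) = 12 \sin(3 \xi)$. The boundary conditions carry over: $u(0,\tau) = u(\pi,\tau) = 0$.
Separating variables: $u = \sum [A_n \cos(\omega_n \tau) + B_n \sin(\omega_n \tau)] \sin(n\xi)$, $\omega_n = 2n$. From ICs ($B_n$ = velocity coefficient / $\omega_n$): $A_4=1, B_3=2$.
So $u(\xi,\tau) = 2 \sin(3 \xi) \sin(6 \tau) + \sin(4 \xi) \cos(8 \tau)$, and $\psi(\xi,\tau) = e^{2\tau}u(\xi,\tau)$.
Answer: $\psi(\xi, \tau) = 2 e^{2 \tau} \sin(6 \tau) \sin(3 \xi) + e^{2 \tau} \sin(4 \xi) \cos(8 \tau)$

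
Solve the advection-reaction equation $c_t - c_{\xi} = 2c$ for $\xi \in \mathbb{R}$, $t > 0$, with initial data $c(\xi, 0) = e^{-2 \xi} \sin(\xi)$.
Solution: Substitute $c = e^{-2\xi}u$, i.e. $u = e^{2\xi}c$.
By the product rule, $c_{\xi} = e^{-2\xi}(u_{\xi} - 2u)$, $c_t = e^{-2\xi}u_t$.
Substituting into the PDE and dividing by $e^{-2\xi}$: $u_t - (u_{\xi} - 2u) = 2u$.
The lower-order terms cancel, leaving the standard advection equation $u_t - u_{\xi} = 0$.
Initial data for $u$: $u(\xi,0) = e^{2\xi}c(\xi,0) = \sin(\xi)$.
Solve for $u$:
  By method of characteristics (waves move left with speed 1):
  Along characteristics $\xi + t =$ const, $u$ is constant, so $u(\xi,t) = f(\xi + t)$ with $f = u( \cdot , 0)$.
Hence $u(\xi,t) = \sin(t + \xi)$.
Transform back: $c(\xi,t) = e^{-2\xi}u(\xi,t)$.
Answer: $c(\xi, t) = e^{-2 \xi} \sin(\xi + t)$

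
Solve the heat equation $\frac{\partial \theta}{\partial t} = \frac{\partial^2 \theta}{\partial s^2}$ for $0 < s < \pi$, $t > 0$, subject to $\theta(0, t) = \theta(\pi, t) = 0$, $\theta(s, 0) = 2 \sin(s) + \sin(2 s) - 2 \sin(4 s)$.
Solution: Separating variables: $\theta = \sum c_n e^{-n^2t} \sin(ns)$. From $\theta(s,0) = 2 \sin(s) + \sin(2 s) - 2 \sin(4 s)$: $c_1=2, c_2=1, c_4=-2$.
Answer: $\theta(s, t) = 2 e^{-t} \sin(s) + e^{-4 t} \sin(2 s) - 2 e^{-16 t} \sin(4 s)$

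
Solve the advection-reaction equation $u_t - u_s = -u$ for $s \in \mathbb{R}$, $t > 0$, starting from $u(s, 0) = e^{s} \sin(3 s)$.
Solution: Substitute $u = e^{s}w$, i.e. $w = e^{-s}u$.
By the product rule, $u_s = e^{s}(w_s + w)$, $u_t = e^{s}w_t$.
Substituting into the PDE and dividing by $e^{s}$: $w_t - (w_s + w) = -w$.
The lower-order terms cancel, leaving the standard advection equation $w_t - w_s = 0$.
Initial data for $w$: $w(s,0) = e^{-s}u(s,0) = \sin(3 s)$.
Solve for $w$:
  By method of characteristics (waves move left with speed 1):
  Along characteristics $s + t =$ const, $w$ is constant, so $w(s,t) = f(s + t)$ with $f = w( \cdot , 0)$.
Hence $w(s,t) = \sin(3 s + 3 t)$.
Transform back: $u(s,t) = e^{s}w(s,t)$.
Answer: $u(s, t) = e^{s} \sin(3 s + 3 t)$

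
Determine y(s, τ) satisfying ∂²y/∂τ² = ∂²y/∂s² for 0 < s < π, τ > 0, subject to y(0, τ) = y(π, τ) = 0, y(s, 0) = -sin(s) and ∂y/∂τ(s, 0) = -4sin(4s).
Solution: Using separation of variables y = X(s)T(τ):
Eigenfunctions: sin(ns), n = 1, 2, 3, ...
General solution: y(s, τ) = Σ [A_n cos(n τ) + B_n sin(n τ)] sin(ns)
From y(s,0) = -sin(s): A_1=-1. From y_τ(s,0) = -4sin(4s), using y_τ(s,0) = Σ ω_n B_n sin(ns) with ω_n = n: B_4 = (-4)/4 = -1.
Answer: y(s, τ) = -sin(s)cos(τ) - sin(4s)sin(4τ)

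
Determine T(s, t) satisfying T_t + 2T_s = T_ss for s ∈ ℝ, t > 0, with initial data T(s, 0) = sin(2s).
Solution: Moving frame: η = s - 2t, σ = t, T = u(η,σ), so T_t = u_σ - 2u_η and T_ss = u_ηη.
Hence T_t + 2T_s = u_σ and the PDE becomes the heat equation u_σ = u_ηη on η ∈ ℝ.
Initial data: u(η,0) = T(η,0) = sin(2η). Each mode sin(nη) decays as exp(-n²σ) on ℝ, so u(η,σ) = Σ c_n exp(-n²σ) sin(nη) with c_2=1: u(η,σ) = exp(-4σ)sin(2η).
Substituting back: T(s,t) = u(s - 2t, t).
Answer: T(s, t) = exp(-4t)sin(2s - 4t)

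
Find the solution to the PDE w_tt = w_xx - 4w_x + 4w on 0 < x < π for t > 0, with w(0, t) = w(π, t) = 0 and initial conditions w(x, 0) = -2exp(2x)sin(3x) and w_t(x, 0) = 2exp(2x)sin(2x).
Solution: Substitute w = exp(2x)u.
Then w_x = exp(2x)(u_x + 2u), w_xx = exp(2x)(u_xx + 4u_x + 4u), w_tt = exp(2x)u_tt; substituting and dividing by exp(2x), the lower-order terms cancel: u_tt = u_xx (standard wave equation).
Data for u: u(x,0) = exp(-2x)w(x,0) = -2sin(3x); u_t(x,0) = exp(-2x)w_t(x,0) = 2sin(2x). The boundary conditions carry over: u(0,t) = u(π,t) = 0.
Separating variables: u = Σ [A_n cos(ω_n t) + B_n sin(ω_n t)] sin(nx), ω_n = n. From ICs (B_n = velocity coefficient / ω_n): A_3=-2, B_2=1.
So u(x,t) = sin(2t)sin(2x) - 2sin(3x)cos(3t), and w(x,t) = exp(2x)u(x,t).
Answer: w(x, t) = exp(2x)sin(2t)sin(2x) - 2exp(2x)sin(3x)cos(3t)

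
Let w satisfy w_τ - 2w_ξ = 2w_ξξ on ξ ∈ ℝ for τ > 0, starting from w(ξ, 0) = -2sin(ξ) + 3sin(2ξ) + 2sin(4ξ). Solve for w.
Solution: Change to a moving frame: let η = ξ + 2τ, σ = τ and write w(ξ,τ) = u(η,σ).
By the chain rule w_τ = u_σ + 2u_η, w_ξ = u_η, w_ξξ = u_ηη.
Then w_τ - 2w_ξ = u_σ: the advection term cancels and the PDE becomes the heat equation u_σ = 2u_ηη on η ∈ ℝ.
Initial data: u(η,0) = w(η,0) = -2sin(η) + 3sin(2η) + 2sin(4η).
On η ∈ ℝ each mode satisfies (sin(nη))″ = -n² sin(nη), so exp(-2n²σ) sin(nη) solves the heat equation; by superposition u(η,σ) = Σ c_n exp(-2n²σ) sin(nη).
Reading off the coefficients: c_1=-2, c_2=3, c_4=2, so u(η,σ) = -2exp(-2σ)sin(η) + 3exp(-8σ)sin(2η) + 2exp(-32σ)sin(4η).
Substituting back η = ξ + 2τ, σ = τ: w(ξ,τ) = u(ξ + 2τ, τ).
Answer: w(ξ, τ) = -2exp(-2τ)sin(ξ + 2τ) + 3exp(-8τ)sin(2ξ + 4τ) + 2exp(-32τ)sin(4ξ + 8τ)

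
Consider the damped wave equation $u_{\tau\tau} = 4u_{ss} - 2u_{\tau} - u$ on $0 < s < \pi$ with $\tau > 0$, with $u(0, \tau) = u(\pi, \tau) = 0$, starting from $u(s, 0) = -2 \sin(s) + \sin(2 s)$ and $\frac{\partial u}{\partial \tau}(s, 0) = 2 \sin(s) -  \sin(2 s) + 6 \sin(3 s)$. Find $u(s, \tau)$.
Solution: Substitute $u = e^{-\tau}w$, i.e. $w = e^{\tau}u$.
By the product rule, $u_{\tau} = e^{-\tau}(w_{\tau} - w)$, $u_{\tau\tau} = e^{-\tau}(w_{\tau\tau} - 2w_{\tau} + w)$, $u_{ss} = e^{-\tau}w_{ss}$.
Substituting into the PDE and dividing by $e^{-\tau}$: $w_{\tau\tau} - 2w_{\tau} + w = 4w_{ss} - 2(w_{\tau} - w) - w$.
The lower-order terms cancel, leaving the standard wave equation $w_{\tau\tau} = 4w_{ss}$.
Initial data for $w$: $w(s,0) = u(s,0) = -2 \sin(s) + \sin(2 s)$; $w_{\tau}(s,0) = u_{\tau}(s,0) + u(s,0) = 6 \sin(3 s)$. The boundary conditions carry over: $w(0,\tau) = w(\pi,\tau) = 0$.
Solve for $w$:
  Using separation of variables $w = X(s)T(\tau)$:
  Eigenfunctions: $\sin(ns)$, $n = 1, 2, 3, \ldots$
  General solution: $w(s, \tau) = \sum [A_n \cos(2n \tau) + B_n \sin(2n \tau)] \sin(ns)$
  From $w(s,0) = -2 \sin(s) + \sin(2 s)$: $A_1=-2, A_2=1$. From $w_{\tau}(s,0) = 6 \sin(3 s)$, using $w_{\tau}(s,0) = \sum \omega_n B_n \sin(ns)$ with $\omega_n = 2n$: $B_3 = 6/6 = 1$.
Hence $w(s,\tau) = -2 \sin(s) \cos(2 \tau) + \sin(2 s) \cos(4 \tau) + \sin(3 s) \sin(6 \tau)$.
Transform back: $u(s,\tau) = e^{-\tau}w(s,\tau)$.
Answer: $u(s, \tau) = e^{-\tau} \sin(6 \tau) \sin(3 s) - 2 e^{-\tau} \sin(s) \cos(2 \tau) + e^{-\tau} \sin(2 s) \cos(4 \tau)$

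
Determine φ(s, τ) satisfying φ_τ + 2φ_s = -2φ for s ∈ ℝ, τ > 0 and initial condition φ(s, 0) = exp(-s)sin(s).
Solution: Substitute φ = exp(-s)u.
Then φ_s = exp(-s)(u_s - u), φ_τ = exp(-s)u_τ; substituting and dividing by exp(-s), the lower-order terms cancel: u_τ + 2u_s = 0 (standard advection equation).
Data for u: u(s,0) = exp(s)φ(s,0) = sin(s).
By characteristics (ds/dτ = 2), u(s,τ) = f(s - 2τ) with f = u(·, 0).
So u(s,τ) = sin(s - 2τ), and φ(s,τ) = exp(-s)u(s,τ).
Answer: φ(s, τ) = exp(-s)sin(s - 2τ)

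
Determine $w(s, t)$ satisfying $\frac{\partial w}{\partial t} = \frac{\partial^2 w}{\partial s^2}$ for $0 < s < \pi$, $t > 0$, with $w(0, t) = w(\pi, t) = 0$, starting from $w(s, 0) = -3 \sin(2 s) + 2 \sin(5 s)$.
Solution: Separating variables: $w = \sum c_n e^{-n^2t} \sin(ns)$. From $w(s,0) = -3 \sin(2 s) + 2 \sin(5 s)$: $c_2=-3, c_5=2$.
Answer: $w(s, t) = -3 e^{-4 t} \sin(2 s) + 2 e^{-25 t} \sin(5 s)$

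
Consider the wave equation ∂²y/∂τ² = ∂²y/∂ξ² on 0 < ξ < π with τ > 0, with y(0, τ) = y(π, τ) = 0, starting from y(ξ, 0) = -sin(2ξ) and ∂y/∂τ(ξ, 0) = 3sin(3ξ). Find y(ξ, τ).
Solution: Separating variables: y = Σ [A_n cos(ω_n τ) + B_n sin(ω_n τ)] sin(nξ), ω_n = n. From ICs (B_n = velocity coefficient / ω_n): A_2=-1, B_3=1.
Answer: y(ξ, τ) = -sin(2ξ)cos(2τ) + sin(3ξ)sin(3τ)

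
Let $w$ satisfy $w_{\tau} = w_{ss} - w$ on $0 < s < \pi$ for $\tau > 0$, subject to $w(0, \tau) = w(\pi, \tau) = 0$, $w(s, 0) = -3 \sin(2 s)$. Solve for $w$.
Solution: Substitute $w = e^{-\tau}u$.
Then $w_{\tau} = e^{-\tau}(u_{\tau} - u)$, $w_{ss} = e^{-\tau}u_{ss}$; substituting and dividing by $e^{-\tau}$, the lower-order terms cancel: $u_{\tau} = u_{ss}$ (standard heat equation).
Data for $u$: $u(s,0) = w(s,0) = -3 \sin(2 s)$. The boundary conditions carry over: $u(0,\tau) = u(\pi,\tau) = 0$.
Separating variables: $u = \sum c_n e^{-n^2\tau} \sin(ns)$. From $u(s,0) = -3 \sin(2 s)$: $c_2=-3$.
So $u(s,\tau) = -3 e^{-4 \tau} \sin(2 s)$, and $w(s,\tau) = e^{-\tau}u(s,\tau)$.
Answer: $w(s, \tau) = -3 e^{-5 \tau} \sin(2 s)$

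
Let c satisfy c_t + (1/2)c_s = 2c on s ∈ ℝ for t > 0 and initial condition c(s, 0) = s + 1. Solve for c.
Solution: Substitute c = exp(2t)u, i.e. u = exp(-2t)c.
By the product rule, c_t = exp(2t)(u_t + 2u), c_s = exp(2t)u_s.
Substituting into the PDE and dividing by exp(2t): u_t + 2u + (1/2)u_s = 2u.
The lower-order terms cancel, leaving the standard advection equation u_t + (1/2)u_s = 0.
Initial data for u: u(s,0) = c(s,0) = s + 1.
Solve for u:
  By method of characteristics (waves move right with speed 1/2):
  Along characteristics s - (1/2)t = const, u is constant, so u(s,t) = f(s - (1/2)t) with f = u(·, 0).
Hence u(s,t) = s - (1/2)t + 1.
Transform back: c(s,t) = exp(2t)u(s,t).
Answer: c(s, t) = sexp(2t) - (1/2)texp(2t) + exp(2t)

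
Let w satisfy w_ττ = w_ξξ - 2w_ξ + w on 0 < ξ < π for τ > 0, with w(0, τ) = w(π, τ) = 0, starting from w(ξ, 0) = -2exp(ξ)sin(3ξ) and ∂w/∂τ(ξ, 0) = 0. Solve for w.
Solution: Substitute w = exp(ξ)u, i.e. u = exp(-ξ)w.
By the product rule, w_ξ = exp(ξ)(u_ξ + u), w_ξξ = exp(ξ)(u_ξξ + 2u_ξ + u), w_ττ = exp(ξ)u_ττ.
Substituting into the PDE and dividing by exp(ξ): u_ττ = (u_ξξ + 2u_ξ + u) - 2(u_ξ + u) + u.
The lower-order terms cancel, leaving the standard wave equation u_ττ = u_ξξ.
Initial data for u: u(ξ,0) = exp(-ξ)w(ξ,0) = -2sin(3ξ); u_τ(ξ,0) = exp(-ξ)w_τ(ξ,0) = 0. The boundary conditions carry over: u(0,τ) = u(π,τ) = 0.
Solve for u:
  Using separation of variables u = X(ξ)T(τ):
  Eigenfunctions: sin(nξ), n = 1, 2, 3, ...
  General solution: u(ξ, τ) = Σ [A_n cos(n τ) + B_n sin(n τ)] sin(nξ)
  From u(ξ,0) = -2sin(3ξ): A_3=-2. From u_τ(ξ,0) = 0: all B_n = 0.
Hence u(ξ,τ) = -2sin(3ξ)cos(3τ).
Transform back: w(ξ,τ) = exp(ξ)u(ξ,τ).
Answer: w(ξ, τ) = -2exp(ξ)sin(3ξ)cos(3τ)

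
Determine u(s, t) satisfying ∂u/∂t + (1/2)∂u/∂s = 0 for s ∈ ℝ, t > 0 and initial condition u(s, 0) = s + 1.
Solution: By method of characteristics (waves move right with speed 1/2):
Along characteristics s - (1/2)t = const, u is constant, so u(s,t) = f(s - (1/2)t) with f = u(·, 0).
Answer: u(s, t) = s - (1/2)t + 1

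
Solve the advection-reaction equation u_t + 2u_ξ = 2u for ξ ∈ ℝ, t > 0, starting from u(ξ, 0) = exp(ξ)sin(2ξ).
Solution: Substitute u = exp(ξ)w, i.e. w = exp(-ξ)u.
By the product rule, u_ξ = exp(ξ)(w_ξ + w), u_t = exp(ξ)w_t.
Substituting into the PDE and dividing by exp(ξ): w_t + 2(w_ξ + w) = 2w.
The lower-order terms cancel, leaving the standard advection equation w_t + 2w_ξ = 0.
Initial data for w: w(ξ,0) = exp(-ξ)u(ξ,0) = sin(2ξ).
Solve for w:
  By method of characteristics (waves move right with speed 2):
  Along characteristics ξ - 2t = const, w is constant, so w(ξ,t) = f(ξ - 2t) with f = w(·, 0).
Hence w(ξ,t) = -sin(4t - 2ξ).
Transform back: u(ξ,t) = exp(ξ)w(ξ,t).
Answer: u(ξ, t) = -exp(ξ)sin(4t - 2ξ)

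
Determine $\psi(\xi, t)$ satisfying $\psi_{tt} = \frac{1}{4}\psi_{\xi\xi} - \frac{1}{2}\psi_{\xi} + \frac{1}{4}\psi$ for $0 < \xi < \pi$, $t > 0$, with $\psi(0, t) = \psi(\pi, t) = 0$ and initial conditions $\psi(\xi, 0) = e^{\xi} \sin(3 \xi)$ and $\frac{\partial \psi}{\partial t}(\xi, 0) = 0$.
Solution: Substitute $\psi = e^{\xi}u$.
Then $\psi_{\xi} = e^{\xi}(u_{\xi} + u)$, $\psi_{\xi\xi} = e^{\xi}(u_{\xi\xi} + 2u_{\xi} + u)$, $\psi_{tt} = e^{\xi}u_{tt}$; substituting and dividing by $e^{\xi}$, the lower-order terms cancel: $u_{tt} = \frac{1}{4}u_{\xi\xi}$ (standard wave equation).
Data for $u$: $u(\xi,0) = e^{-\xi}\psi(\xi,0) = \sin(3 \xi)$; $u_t(\xi,0) = e^{-\xi}\psi_t(\xi,0) = 0$. The boundary conditions carry over: $u(0,t) = u(\pi,t) = 0$.
Separating variables: $u = \sum [A_n \cos(\omega_n t) + B_n \sin(\omega_n t)] \sin(n\xi)$, $\omega_n = n/2$. From ICs: $A_3=1$.
So $u(\xi,t) = \sin(3 \xi) \cos(3 t/2)$, and $\psi(\xi,t) = e^{\xi}u(\xi,t)$.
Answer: $\psi(\xi, t) = e^{\xi} \sin(3 \xi) \cos(3 t/2)$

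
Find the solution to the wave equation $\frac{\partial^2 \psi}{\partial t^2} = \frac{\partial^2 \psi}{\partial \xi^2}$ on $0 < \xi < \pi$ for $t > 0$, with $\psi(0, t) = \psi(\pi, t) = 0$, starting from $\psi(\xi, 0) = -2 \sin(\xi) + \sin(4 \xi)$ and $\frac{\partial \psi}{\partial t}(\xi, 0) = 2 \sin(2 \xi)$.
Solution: Separating variables: $\psi = \sum [A_n \cos(\omega_n t) + B_n \sin(\omega_n t)] \sin(n\xi)$, $\omega_n = n$. From ICs ($B_n$ = velocity coefficient / $\omega_n$): $A_1=-2, A_4=1, B_2=1$.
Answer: $\psi(\xi, t) = -2 \sin(\xi) \cos(t) + \sin(2 \xi) \sin(2 t) + \sin(4 \xi) \cos(4 t)$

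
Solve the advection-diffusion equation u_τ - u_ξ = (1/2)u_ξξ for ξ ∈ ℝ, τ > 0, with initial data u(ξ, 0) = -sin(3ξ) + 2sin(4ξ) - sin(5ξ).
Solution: Change to a moving frame: let η = ξ + τ, σ = τ and write u(ξ,τ) = w(η,σ).
By the chain rule u_τ = w_σ + w_η, u_ξ = w_η, u_ξξ = w_ηη.
Then u_τ - u_ξ = w_σ: the advection term cancels and the PDE becomes the heat equation w_σ = (1/2)w_ηη on η ∈ ℝ.
Initial data: w(η,0) = u(η,0) = -sin(3η) + 2sin(4η) - sin(5η).
On η ∈ ℝ each mode satisfies (sin(nη))″ = -n² sin(nη), so exp(-n²σ/2) sin(nη) solves the heat equation; by superposition w(η,σ) = Σ c_n exp(-n²σ/2) sin(nη).
Reading off the coefficients: c_3=-1, c_4=2, c_5=-1, so w(η,σ) = 2exp(-8σ)sin(4η) - exp(-9σ/2)sin(3η) - exp(-25σ/2)sin(5η).
Substituting back η = ξ + τ, σ = τ: u(ξ,τ) = w(ξ + τ, τ).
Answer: u(ξ, τ) = 2exp(-8τ)sin(4ξ + 4τ) - exp(-9τ/2)sin(3ξ + 3τ) - exp(-25τ/2)sin(5ξ + 5τ)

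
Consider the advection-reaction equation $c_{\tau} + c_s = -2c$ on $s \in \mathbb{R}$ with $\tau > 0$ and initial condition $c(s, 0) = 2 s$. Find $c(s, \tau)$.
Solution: Substitute $c = e^{-2\tau}u$, i.e. $u = e^{2\tau}c$.
By the product rule, $c_{\tau} = e^{-2\tau}(u_{\tau} - 2u)$, $c_s = e^{-2\tau}u_s$.
Substituting into the PDE and dividing by $e^{-2\tau}$: $u_{\tau} - 2u + u_s = -2u$.
The lower-order terms cancel, leaving the standard advection equation $u_{\tau} + u_s = 0$.
Initial data for $u$: $u(s,0) = c(s,0) = 2 s$.
Solve for $u$:
  By method of characteristics (waves move right with speed 1):
  Along characteristics $s - \tau =$ const, $u$ is constant, so $u(s,\tau) = f(s - \tau)$ with $f = u( \cdot , 0)$.
Hence $u(s,\tau) = 2 s - 2 \tau$.
Transform back: $c(s,\tau) = e^{-2\tau}u(s,\tau)$.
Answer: $c(s, \tau) = -2 \tau e^{-2 \tau} + 2 s e^{-2 \tau}$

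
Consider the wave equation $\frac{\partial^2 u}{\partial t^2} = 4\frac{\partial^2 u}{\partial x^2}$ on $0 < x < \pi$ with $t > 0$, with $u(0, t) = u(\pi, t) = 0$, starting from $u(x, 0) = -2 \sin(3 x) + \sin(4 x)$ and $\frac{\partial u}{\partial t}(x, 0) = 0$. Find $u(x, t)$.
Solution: Separating variables: $u = \sum [A_n \cos(\omega_n t) + B_n \sin(\omega_n t)] \sin(nx)$, $\omega_n = 2n$. From ICs: $A_3=-2, A_4=1$.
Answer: $u(x, t) = -2 \sin(3 x) \cos(6 t) + \sin(4 x) \cos(8 t)$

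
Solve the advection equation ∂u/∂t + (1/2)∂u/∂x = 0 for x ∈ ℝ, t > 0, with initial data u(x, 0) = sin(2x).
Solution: By characteristics (dx/dt = 1/2), u(x,t) = f(x - (1/2)t) with f = u(·, 0).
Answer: u(x, t) = -sin(t - 2x)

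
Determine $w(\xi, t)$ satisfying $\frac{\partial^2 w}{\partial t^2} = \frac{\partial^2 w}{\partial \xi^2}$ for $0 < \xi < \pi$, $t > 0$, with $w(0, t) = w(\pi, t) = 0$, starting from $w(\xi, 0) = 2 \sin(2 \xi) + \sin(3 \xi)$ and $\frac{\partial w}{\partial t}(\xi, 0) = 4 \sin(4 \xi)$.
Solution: Separating variables: $w = \sum [A_n \cos(\omega_n t) + B_n \sin(\omega_n t)] \sin(n\xi)$, $\omega_n = n$. From ICs ($B_n$ = velocity coefficient / $\omega_n$): $A_2=2, A_3=1, B_4=1$.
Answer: $w(\xi, t) = 2 \sin(2 \xi) \cos(2 t) + \sin(3 \xi) \cos(3 t) + \sin(4 \xi) \sin(4 t)$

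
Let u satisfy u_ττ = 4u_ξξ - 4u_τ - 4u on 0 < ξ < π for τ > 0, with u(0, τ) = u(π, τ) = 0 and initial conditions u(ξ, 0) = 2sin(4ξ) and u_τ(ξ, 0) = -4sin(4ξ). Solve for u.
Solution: Substitute u = exp(-2τ)w, i.e. w = exp(2τ)u.
By the product rule, u_τ = exp(-2τ)(w_τ - 2w), u_ττ = exp(-2τ)(w_ττ - 4w_τ + 4w), u_ξξ = exp(-2τ)w_ξξ.
Substituting into the PDE and dividing by exp(-2τ): w_ττ - 4w_τ + 4w = 4w_ξξ - 4(w_τ - 2w) - 4w.
The lower-order terms cancel, leaving the standard wave equation w_ττ = 4w_ξξ.
Initial data for w: w(ξ,0) = u(ξ,0) = 2sin(4ξ); w_τ(ξ,0) = u_τ(ξ,0) + 2u(ξ,0) = 0. The boundary conditions carry over: w(0,τ) = w(π,τ) = 0.
Solve for w:
  Using separation of variables w = X(ξ)T(τ):
  Eigenfunctions: sin(nξ), n = 1, 2, 3, ...
  General solution: w(ξ, τ) = Σ [A_n cos(2n τ) + B_n sin(2n τ)] sin(nξ)
  From w(ξ,0) = 2sin(4ξ): A_4=2. From w_τ(ξ,0) = 0: all B_n = 0.
Hence w(ξ,τ) = 2sin(4ξ)cos(8τ).
Transform back: u(ξ,τ) = exp(-2τ)w(ξ,τ).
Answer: u(ξ, τ) = 2exp(-2τ)sin(4ξ)cos(8τ)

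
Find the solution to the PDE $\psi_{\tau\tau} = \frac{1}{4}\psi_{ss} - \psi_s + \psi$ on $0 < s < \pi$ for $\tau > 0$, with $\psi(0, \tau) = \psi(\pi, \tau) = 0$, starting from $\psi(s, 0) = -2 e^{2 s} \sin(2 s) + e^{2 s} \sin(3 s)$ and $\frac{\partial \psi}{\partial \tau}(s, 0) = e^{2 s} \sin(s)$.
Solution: Substitute $\psi = e^{2s}u$, i.e. $u = e^{-2s}\psi$.
By the product rule, $\psi_s = e^{2s}(u_s + 2u)$, $\psi_{ss} = e^{2s}(u_{ss} + 4u_s + 4u)$, $\psi_{\tau\tau} = e^{2s}u_{\tau\tau}$.
Substituting into the PDE and dividing by $e^{2s}$: $u_{\tau\tau} = \frac{1}{4}(u_{ss} + 4u_s + 4u) - (u_s + 2u) + u$.
The lower-order terms cancel, leaving the standard wave equation $u_{\tau\tau} = \frac{1}{4}u_{ss}$.
Initial data for $u$: $u(s,0) = e^{-2s}\psi(s,0) = -2 \sin(2 s) + \sin(3 s)$; $u_{\tau}(s,0) = e^{-2s}\psi_{\tau}(s,0) = \sin(s)$. The boundary conditions carry over: $u(0,\tau) = u(\pi,\tau) = 0$.
Solve for $u$:
  Using separation of variables $u = X(s)T(\tau)$:
  Eigenfunctions: $\sin(ns)$, $n = 1, 2, 3, \ldots$
  General solution: $u(s, \tau) = \sum [A_n \cos(n \tau/2) + B_n \sin(n \tau/2)] \sin(ns)$
  From $u(s,0) = -2 \sin(2 s) + \sin(3 s)$: $A_2=-2, A_3=1$. From $u_{\tau}(s,0) = \sin(s)$, using $u_{\tau}(s,0) = \sum \omega_n B_n \sin(ns)$ with $\omega_n = n/2$: $B_1 = 1/(1/2) = 2$.
Hence $u(s,\tau) = 2 \sin(s) \sin(\tau/2) - 2 \sin(2 s) \cos(\tau) + \sin(3 s) \cos(3 \tau/2)$.
Transform back: $\psi(s,\tau) = e^{2s}u(s,\tau)$.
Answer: $\psi(s, \tau) = 2 e^{2 s} \sin(\tau/2) \sin(s) - 2 e^{2 s} \sin(2 s) \cos(\tau) + e^{2 s} \sin(3 s) \cos(3 \tau/2)$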